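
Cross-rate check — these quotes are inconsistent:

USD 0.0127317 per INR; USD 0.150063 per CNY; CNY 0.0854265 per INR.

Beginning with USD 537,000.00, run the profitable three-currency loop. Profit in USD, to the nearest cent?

Profitable loop is USD → INR → CNY → USD:
USD 537,000.00 ÷ 0.0127317 = INR 42,178,185.16
INR 42,178,185.16 × 0.0854265 = CNY 3,603,134.73
CNY 3,603,134.73 × 0.150063 = USD 540,697.21
Profit = USD 540,697.21 − USD 537,000.00

Profit: USD 3,697.21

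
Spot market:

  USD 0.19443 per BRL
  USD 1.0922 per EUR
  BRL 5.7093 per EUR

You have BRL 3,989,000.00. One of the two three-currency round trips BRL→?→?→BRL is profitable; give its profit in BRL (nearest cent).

Profitable loop is BRL → USD → EUR → BRL:
BRL 3,989,000.00 × 0.19443 = USD 775,581.27
USD 775,581.27 ÷ 1.0922 = EUR 710,109.20
EUR 710,109.20 × 5.7093 = BRL 4,054,226.46
Profit = BRL 4,054,226.46 − BRL 3,989,000.00

Profit: BRL 65,226.46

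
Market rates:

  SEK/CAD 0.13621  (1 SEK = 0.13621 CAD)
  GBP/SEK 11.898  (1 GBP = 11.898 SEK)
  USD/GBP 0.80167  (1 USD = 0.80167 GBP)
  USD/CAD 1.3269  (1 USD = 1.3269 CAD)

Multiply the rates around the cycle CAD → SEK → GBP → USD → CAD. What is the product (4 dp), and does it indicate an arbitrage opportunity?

Around CAD → SEK → GBP → USD → CAD: 1 ÷ 0.13621 ÷ 11.898 ÷ 0.80167 × 1.3269 = 1.021315
Product > 1; profitable direction is CAD → SEK → GBP → USD → CAD.

1.0213 (arbitrage exists)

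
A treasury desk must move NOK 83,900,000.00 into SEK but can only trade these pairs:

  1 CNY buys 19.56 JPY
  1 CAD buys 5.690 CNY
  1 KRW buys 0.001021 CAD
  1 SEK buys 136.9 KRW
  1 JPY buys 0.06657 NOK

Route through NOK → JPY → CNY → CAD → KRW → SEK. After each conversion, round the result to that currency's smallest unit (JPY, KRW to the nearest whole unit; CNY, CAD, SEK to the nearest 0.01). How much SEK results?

SEK 81,016,429.06

NOK 83,900,000.00 ÷ 0.06657 = JPY 1,260,327,475
JPY 1,260,327,475 ÷ 19.56 = CNY 64,433,919.99
CNY 64,433,919.99 ÷ 5.690 = CAD 11,324,063.27
CAD 11,324,063.27 ÷ 0.001021 = KRW 11,091,149,138
KRW 11,091,149,138 ÷ 136.9 = SEK 81,016,429.06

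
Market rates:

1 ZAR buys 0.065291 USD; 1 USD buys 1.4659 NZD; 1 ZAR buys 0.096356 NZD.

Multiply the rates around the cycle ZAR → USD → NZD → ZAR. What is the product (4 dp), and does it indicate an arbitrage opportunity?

0.9933 (arbitrage exists)

Around ZAR → USD → NZD → ZAR: 1 × 0.065291 × 1.4659 ÷ 0.096356 = 0.993296
Product < 1; profitable direction is ZAR → NZD → USD → ZAR.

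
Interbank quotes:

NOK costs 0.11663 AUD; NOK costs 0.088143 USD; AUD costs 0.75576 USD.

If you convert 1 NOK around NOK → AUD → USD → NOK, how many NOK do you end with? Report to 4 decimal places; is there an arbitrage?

1.0000 (no arbitrage)

Around NOK → AUD → USD → NOK: 1 × 0.11663 × 0.75576 ÷ 0.088143 = 1.000015
Product ≈ 1 (deviation 0.001%, within rounding noise).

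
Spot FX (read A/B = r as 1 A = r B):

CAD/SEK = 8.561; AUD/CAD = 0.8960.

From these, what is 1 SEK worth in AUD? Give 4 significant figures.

1 SEK ÷ 8.561 = 0.116809 CAD
0.116809 CAD ÷ 0.8960 = 0.130367 AUD

SEK/AUD = 0.1304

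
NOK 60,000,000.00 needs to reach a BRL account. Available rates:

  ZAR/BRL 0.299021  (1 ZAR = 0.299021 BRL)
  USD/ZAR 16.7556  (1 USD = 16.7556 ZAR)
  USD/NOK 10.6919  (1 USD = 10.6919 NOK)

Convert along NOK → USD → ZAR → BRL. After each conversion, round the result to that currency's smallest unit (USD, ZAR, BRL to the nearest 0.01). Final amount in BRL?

BRL 28,116,291.39

NOK 60,000,000.00 ÷ 10.6919 = USD 5,611,724.76
USD 5,611,724.76 × 16.7556 = ZAR 94,027,815.39
ZAR 94,027,815.39 × 0.299021 = BRL 28,116,291.39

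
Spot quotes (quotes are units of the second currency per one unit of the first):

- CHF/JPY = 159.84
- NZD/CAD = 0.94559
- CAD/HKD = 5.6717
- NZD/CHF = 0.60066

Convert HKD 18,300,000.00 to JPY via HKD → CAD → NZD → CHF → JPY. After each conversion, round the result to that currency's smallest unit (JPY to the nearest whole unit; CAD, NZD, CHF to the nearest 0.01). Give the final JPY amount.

HKD 18,300,000.00 ÷ 5.6717 = CAD 3,226,545.83
CAD 3,226,545.83 ÷ 0.94559 = NZD 3,412,203.84
NZD 3,412,203.84 × 0.60066 = CHF 2,049,574.36
CHF 2,049,574.36 × 159.84 = JPY 327,603,966

JPY 327,603,966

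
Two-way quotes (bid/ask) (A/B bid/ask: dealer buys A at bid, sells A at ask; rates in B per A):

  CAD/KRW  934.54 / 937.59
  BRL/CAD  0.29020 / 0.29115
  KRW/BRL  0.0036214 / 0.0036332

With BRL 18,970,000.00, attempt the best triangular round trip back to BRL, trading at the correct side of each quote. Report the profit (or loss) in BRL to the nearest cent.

Net profit: BRL 157,061.94

Best loop BRL → KRW → CAD → BRL:
BRL 18,970,000.00 ÷ 0.0036332 (buy KRW at ask) = KRW 5,221,292,524
KRW 5,221,292,524 ÷ 937.59 (buy CAD at ask) = CAD 5,568,844.08
CAD 5,568,844.08 ÷ 0.29115 (buy BRL at ask) = BRL 19,127,061.94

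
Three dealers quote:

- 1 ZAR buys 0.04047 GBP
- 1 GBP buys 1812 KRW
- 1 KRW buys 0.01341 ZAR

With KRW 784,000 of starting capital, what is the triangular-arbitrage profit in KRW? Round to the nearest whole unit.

Profit: KRW 13,252

Profitable loop is KRW → GBP → ZAR → KRW:
KRW 784,000 ÷ 1812 = GBP 432.67
GBP 432.67 ÷ 0.04047 = ZAR 10,691.16
ZAR 10,691.16 ÷ 0.01341 = KRW 797,252
Profit = KRW 797,252 − KRW 784,000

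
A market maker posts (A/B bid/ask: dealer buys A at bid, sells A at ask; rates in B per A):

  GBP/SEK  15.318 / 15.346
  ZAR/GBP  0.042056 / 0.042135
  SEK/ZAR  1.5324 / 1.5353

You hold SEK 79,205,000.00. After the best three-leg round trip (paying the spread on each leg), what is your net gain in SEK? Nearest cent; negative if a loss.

Net profit: SEK 579,982.89

Best loop SEK → GBP → ZAR → SEK:
SEK 79,205,000.00 ÷ 15.346 (buy GBP at ask) = GBP 5,161,279.81
GBP 5,161,279.81 ÷ 0.042135 (buy ZAR at ask) = ZAR 122,493,884.24
ZAR 122,493,884.24 ÷ 1.5353 (buy SEK at ask) = SEK 79,784,982.89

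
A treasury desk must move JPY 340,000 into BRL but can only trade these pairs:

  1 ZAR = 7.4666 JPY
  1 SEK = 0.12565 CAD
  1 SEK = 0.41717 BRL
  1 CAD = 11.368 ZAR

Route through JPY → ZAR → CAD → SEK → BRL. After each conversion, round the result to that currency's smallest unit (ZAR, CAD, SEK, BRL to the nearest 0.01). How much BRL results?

BRL 13,299.11

JPY 340,000 ÷ 7.4666 = ZAR 45,536.12
ZAR 45,536.12 ÷ 11.368 = CAD 4,005.64
CAD 4,005.64 ÷ 0.12565 = SEK 31,879.35
SEK 31,879.35 × 0.41717 = BRL 13,299.11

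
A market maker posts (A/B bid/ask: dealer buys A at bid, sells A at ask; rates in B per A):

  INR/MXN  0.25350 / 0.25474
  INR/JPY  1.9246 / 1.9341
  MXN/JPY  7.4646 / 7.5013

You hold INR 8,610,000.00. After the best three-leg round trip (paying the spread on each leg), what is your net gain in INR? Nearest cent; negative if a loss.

Net profit: INR 61,813.99

Best loop INR → JPY → MXN → INR:
INR 8,610,000.00 × 1.9246 (sell INR at bid) = JPY 16,570,806
JPY 16,570,806 ÷ 7.5013 (buy MXN at ask) = MXN 2,209,057.90
MXN 2,209,057.90 ÷ 0.25474 (buy INR at ask) = INR 8,671,813.99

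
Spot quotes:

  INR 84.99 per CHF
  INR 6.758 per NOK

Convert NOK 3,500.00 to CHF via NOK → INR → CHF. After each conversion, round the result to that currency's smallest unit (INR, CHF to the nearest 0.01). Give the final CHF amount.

NOK 3,500.00 × 6.758 = INR 23,653.00
INR 23,653.00 ÷ 84.99 = CHF 278.30

CHF 278.30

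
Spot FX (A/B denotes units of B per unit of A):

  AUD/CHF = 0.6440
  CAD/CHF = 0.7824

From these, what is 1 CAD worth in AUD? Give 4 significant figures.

1 CAD × 0.7824 = 0.7824 CHF
0.7824 CHF ÷ 0.6440 = 1.21491 AUD

CAD/AUD = 1.215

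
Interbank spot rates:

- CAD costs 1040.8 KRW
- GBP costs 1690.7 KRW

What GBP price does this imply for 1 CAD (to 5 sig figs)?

1 CAD × 1040.8 = 1040.8 KRW
1040.8 KRW ÷ 1690.7 = 0.615603 GBP

CAD/GBP = 0.61560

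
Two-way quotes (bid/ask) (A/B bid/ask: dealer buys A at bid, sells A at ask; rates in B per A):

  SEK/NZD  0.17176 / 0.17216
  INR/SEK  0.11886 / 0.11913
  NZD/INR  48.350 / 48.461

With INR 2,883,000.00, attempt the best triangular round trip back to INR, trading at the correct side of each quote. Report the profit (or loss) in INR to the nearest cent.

Net profit: INR 17,673.68

Best loop INR → NZD → SEK → INR:
INR 2,883,000.00 ÷ 48.461 (buy NZD at ask) = NZD 59,491.14
NZD 59,491.14 ÷ 0.17216 (buy SEK at ask) = SEK 345,557.26
SEK 345,557.26 ÷ 0.11913 (buy INR at ask) = INR 2,900,673.68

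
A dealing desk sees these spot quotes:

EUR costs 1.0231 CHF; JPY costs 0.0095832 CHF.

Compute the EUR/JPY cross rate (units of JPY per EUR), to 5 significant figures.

1 EUR × 1.0231 = 1.0231 CHF
1.0231 CHF ÷ 0.0095832 = 106.76 JPY

EUR/JPY = 106.76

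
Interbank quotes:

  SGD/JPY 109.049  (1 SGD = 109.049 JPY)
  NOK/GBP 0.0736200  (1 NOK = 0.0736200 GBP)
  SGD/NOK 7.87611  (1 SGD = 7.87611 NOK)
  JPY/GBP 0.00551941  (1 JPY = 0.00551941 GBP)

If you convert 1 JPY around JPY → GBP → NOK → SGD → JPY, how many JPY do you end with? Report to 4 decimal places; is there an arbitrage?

1.0380 (arbitrage exists)

Around JPY → GBP → NOK → SGD → JPY: 1 × 0.00551941 ÷ 0.0736200 ÷ 7.87611 × 109.049 = 1.038022
Product > 1; profitable direction is JPY → GBP → NOK → SGD → JPY.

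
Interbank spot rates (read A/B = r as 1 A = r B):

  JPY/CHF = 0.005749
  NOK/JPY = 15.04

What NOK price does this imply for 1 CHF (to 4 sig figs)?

1 CHF ÷ 0.005749 = 173.943 JPY
173.943 JPY ÷ 15.04 = 11.5654 NOK

CHF/NOK = 11.57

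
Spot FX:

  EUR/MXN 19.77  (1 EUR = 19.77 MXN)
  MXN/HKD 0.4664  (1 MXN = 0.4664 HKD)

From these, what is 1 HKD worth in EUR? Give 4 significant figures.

1 HKD ÷ 0.4664 = 2.14408 MXN
2.14408 MXN ÷ 19.77 = 0.108451 EUR

HKD/EUR = 0.1085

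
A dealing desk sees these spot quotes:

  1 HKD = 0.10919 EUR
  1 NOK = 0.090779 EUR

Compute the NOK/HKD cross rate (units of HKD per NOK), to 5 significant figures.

1 NOK × 0.090779 = 0.090779 EUR
0.090779 EUR ÷ 0.10919 = 0.831386 HKD

NOK/HKD = 0.83139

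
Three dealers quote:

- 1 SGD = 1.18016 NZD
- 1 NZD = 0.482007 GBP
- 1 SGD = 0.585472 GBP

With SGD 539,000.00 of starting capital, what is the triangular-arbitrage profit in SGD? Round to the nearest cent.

Profit: SGD 15,754.28

Profitable loop is SGD → GBP → NZD → SGD:
SGD 539,000.00 × 0.585472 = GBP 315,569.41
GBP 315,569.41 ÷ 0.482007 = NZD 654,698.81
NZD 654,698.81 ÷ 1.18016 = SGD 554,754.28
Profit = SGD 554,754.28 − SGD 539,000.00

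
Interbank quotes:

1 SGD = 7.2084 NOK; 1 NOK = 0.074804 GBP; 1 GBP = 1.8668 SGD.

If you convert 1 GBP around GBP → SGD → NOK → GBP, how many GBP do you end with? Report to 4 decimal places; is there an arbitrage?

1.0066 (arbitrage exists)

Around GBP → SGD → NOK → GBP: 1 × 1.8668 × 7.2084 × 0.074804 = 1.006611
Product > 1; profitable direction is GBP → SGD → NOK → GBP.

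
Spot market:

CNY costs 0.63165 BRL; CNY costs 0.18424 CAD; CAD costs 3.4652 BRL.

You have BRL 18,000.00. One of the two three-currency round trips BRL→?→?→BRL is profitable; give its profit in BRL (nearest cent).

Profitable loop is BRL → CNY → CAD → BRL:
BRL 18,000.00 ÷ 0.63165 = CNY 28,496.79
CNY 28,496.79 × 0.18424 = CAD 5,250.25
CAD 5,250.25 × 3.4652 = BRL 18,193.16
Profit = BRL 18,193.16 − BRL 18,000.00

Profit: BRL 193.16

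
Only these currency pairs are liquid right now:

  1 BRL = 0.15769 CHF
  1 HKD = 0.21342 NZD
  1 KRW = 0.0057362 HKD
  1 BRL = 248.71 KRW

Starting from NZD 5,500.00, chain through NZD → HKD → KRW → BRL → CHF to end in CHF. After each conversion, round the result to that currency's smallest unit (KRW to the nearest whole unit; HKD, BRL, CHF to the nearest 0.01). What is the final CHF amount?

NZD 5,500.00 ÷ 0.21342 = HKD 25,770.78
HKD 25,770.78 ÷ 0.0057362 = KRW 4,492,657
KRW 4,492,657 ÷ 248.71 = BRL 18,063.84
BRL 18,063.84 × 0.15769 = CHF 2,848.49

CHF 2,848.49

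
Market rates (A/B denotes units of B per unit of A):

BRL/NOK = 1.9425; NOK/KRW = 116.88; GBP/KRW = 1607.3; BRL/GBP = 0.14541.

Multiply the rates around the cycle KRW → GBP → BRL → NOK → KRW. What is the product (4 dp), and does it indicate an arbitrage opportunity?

0.9714 (arbitrage exists)

Around KRW → GBP → BRL → NOK → KRW: 1 ÷ 1607.3 ÷ 0.14541 × 1.9425 × 116.88 = 0.971427
Product < 1; profitable direction is KRW → NOK → BRL → GBP → KRW.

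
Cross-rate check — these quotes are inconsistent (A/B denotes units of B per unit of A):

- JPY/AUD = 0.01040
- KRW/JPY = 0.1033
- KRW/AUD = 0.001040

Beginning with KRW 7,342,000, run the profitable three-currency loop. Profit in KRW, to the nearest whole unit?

Profitable loop is KRW → JPY → AUD → KRW:
KRW 7,342,000 × 0.1033 = JPY 758,429
JPY 758,429 × 0.01040 = AUD 7,887.66
AUD 7,887.66 ÷ 0.001040 = KRW 7,584,286
Profit = KRW 7,584,286 − KRW 7,342,000

Profit: KRW 242,286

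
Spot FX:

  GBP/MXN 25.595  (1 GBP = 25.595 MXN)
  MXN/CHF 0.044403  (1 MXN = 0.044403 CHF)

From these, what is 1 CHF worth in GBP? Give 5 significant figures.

CHF/GBP = 0.87990

1 CHF ÷ 0.044403 = 22.521 MXN
22.521 MXN ÷ 25.595 = 0.879898 GBP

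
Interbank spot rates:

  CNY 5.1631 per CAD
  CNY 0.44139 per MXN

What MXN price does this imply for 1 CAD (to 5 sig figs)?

CAD/MXN = 11.697

1 CAD × 5.1631 = 5.1631 CNY
5.1631 CNY ÷ 0.44139 = 11.6974 MXN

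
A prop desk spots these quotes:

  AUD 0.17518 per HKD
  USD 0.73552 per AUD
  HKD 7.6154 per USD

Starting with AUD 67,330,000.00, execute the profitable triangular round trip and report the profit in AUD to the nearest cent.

Profitable loop is AUD → HKD → USD → AUD:
AUD 67,330,000.00 ÷ 0.17518 = HKD 384,347,528.26
HKD 384,347,528.26 ÷ 7.6154 = USD 50,469,775.49
USD 50,469,775.49 ÷ 0.73552 = AUD 68,617,815.27
Profit = AUD 68,617,815.27 − AUD 67,330,000.00

Profit: AUD 1,287,815.27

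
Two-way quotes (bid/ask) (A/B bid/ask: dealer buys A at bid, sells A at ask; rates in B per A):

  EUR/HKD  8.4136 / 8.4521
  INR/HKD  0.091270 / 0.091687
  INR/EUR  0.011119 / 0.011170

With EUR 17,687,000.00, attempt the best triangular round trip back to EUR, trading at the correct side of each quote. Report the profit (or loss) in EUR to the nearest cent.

Best loop EUR → HKD → INR → EUR:
EUR 17,687,000.00 × 8.4136 (sell EUR at bid) = HKD 148,811,343.20
HKD 148,811,343.20 ÷ 0.091687 (buy INR at ask) = INR 1,623,036,452.28
INR 1,623,036,452.28 × 0.011119 (sell INR at bid) = EUR 18,046,542.31

Net profit: EUR 359,542.31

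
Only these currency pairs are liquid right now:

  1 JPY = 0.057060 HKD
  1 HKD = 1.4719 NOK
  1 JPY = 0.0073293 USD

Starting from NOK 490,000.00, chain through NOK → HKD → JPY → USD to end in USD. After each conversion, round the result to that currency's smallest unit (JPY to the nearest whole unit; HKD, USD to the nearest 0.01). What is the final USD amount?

USD 42,761.06

NOK 490,000.00 ÷ 1.4719 = HKD 332,903.05
HKD 332,903.05 ÷ 0.057060 = JPY 5,834,263
JPY 5,834,263 × 0.0073293 = USD 42,761.06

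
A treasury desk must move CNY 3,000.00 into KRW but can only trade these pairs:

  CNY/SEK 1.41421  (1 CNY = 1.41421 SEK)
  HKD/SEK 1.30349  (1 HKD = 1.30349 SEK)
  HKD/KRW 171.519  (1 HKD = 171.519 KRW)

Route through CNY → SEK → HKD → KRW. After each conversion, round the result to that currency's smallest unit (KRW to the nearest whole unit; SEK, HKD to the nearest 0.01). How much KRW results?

CNY 3,000.00 × 1.41421 = SEK 4,242.63
SEK 4,242.63 ÷ 1.30349 = HKD 3,254.82
HKD 3,254.82 × 171.519 = KRW 558,263

KRW 558,263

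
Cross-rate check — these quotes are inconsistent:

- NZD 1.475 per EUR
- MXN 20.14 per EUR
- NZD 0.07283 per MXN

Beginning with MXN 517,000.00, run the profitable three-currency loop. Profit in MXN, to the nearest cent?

Profitable loop is MXN → EUR → NZD → MXN:
MXN 517,000.00 ÷ 20.14 = EUR 25,670.31
EUR 25,670.31 × 1.475 = NZD 37,863.70
NZD 37,863.70 ÷ 0.07283 = MXN 519,891.58
Profit = MXN 519,891.58 − MXN 517,000.00

Profit: MXN 2,891.58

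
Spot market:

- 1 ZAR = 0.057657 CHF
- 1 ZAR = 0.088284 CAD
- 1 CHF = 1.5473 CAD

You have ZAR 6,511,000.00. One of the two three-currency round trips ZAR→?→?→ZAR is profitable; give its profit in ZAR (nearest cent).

Profitable loop is ZAR → CHF → CAD → ZAR:
ZAR 6,511,000.00 × 0.057657 = CHF 375,404.73
CHF 375,404.73 × 1.5473 = CAD 580,863.73
CAD 580,863.73 ÷ 0.088284 = ZAR 6,579,490.44
Profit = ZAR 6,579,490.44 − ZAR 6,511,000.00

Profit: ZAR 68,490.44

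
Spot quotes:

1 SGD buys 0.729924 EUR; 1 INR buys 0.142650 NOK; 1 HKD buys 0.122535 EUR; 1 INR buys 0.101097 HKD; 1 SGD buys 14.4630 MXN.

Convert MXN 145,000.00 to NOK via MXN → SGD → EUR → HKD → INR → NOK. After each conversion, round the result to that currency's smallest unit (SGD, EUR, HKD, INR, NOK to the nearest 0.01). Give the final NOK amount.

MXN 145,000.00 ÷ 14.4630 = SGD 10,025.58
SGD 10,025.58 × 0.729924 = EUR 7,317.91
EUR 7,317.91 ÷ 0.122535 = HKD 59,720.98
HKD 59,720.98 ÷ 0.101097 = INR 590,729.50
INR 590,729.50 × 0.142650 = NOK 84,267.56

NOK 84,267.56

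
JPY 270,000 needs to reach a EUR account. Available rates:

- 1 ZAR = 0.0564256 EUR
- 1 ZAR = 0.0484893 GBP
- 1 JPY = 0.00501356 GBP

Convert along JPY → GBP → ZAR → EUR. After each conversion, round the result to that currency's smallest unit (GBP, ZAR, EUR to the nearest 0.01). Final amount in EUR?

EUR 1,575.21

JPY 270,000 × 0.00501356 = GBP 1,353.66
GBP 1,353.66 ÷ 0.0484893 = ZAR 27,916.67
ZAR 27,916.67 × 0.0564256 = EUR 1,575.21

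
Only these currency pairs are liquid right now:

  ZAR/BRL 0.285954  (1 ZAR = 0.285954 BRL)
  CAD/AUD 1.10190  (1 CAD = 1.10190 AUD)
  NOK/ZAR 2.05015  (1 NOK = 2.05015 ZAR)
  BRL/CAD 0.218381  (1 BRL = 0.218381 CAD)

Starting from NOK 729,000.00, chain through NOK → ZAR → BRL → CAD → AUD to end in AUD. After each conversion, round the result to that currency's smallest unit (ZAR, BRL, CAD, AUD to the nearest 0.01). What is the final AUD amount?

AUD 102,841.02

NOK 729,000.00 × 2.05015 = ZAR 1,494,559.35
ZAR 1,494,559.35 × 0.285954 = BRL 427,375.22
BRL 427,375.22 × 0.218381 = CAD 93,330.63
CAD 93,330.63 × 1.10190 = AUD 102,841.02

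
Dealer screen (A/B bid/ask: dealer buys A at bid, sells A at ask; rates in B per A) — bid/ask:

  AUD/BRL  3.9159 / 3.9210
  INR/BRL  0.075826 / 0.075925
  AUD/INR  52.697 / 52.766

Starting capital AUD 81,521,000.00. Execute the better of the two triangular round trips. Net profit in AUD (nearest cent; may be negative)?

Best loop AUD → INR → BRL → AUD:
AUD 81,521,000.00 × 52.697 (sell AUD at bid) = INR 4,295,912,137.00
INR 4,295,912,137.00 × 0.075826 (sell INR at bid) = BRL 325,741,833.70
BRL 325,741,833.70 ÷ 3.9210 (buy AUD at ask) = AUD 83,076,213.64

Net profit: AUD 1,555,213.64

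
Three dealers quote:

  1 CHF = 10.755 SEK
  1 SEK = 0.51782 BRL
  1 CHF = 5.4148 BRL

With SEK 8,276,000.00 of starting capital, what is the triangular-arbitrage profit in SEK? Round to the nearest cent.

Profitable loop is SEK → BRL → CHF → SEK:
SEK 8,276,000.00 × 0.51782 = BRL 4,285,478.32
BRL 4,285,478.32 ÷ 5.4148 = CHF 791,437.97
CHF 791,437.97 × 10.755 = SEK 8,511,915.37
Profit = SEK 8,511,915.37 − SEK 8,276,000.00

Profit: SEK 235,915.37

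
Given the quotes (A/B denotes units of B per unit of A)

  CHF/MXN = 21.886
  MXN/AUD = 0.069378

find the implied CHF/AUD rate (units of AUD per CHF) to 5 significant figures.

CHF/AUD = 1.5184

1 CHF × 21.886 = 21.886 MXN
21.886 MXN × 0.069378 = 1.51841 AUD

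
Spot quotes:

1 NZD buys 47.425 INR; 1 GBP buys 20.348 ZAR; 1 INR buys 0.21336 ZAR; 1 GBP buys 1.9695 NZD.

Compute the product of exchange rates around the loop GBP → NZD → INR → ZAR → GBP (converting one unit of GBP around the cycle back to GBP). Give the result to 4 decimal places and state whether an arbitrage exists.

Around GBP → NZD → INR → ZAR → GBP: 1 × 1.9695 × 47.425 × 0.21336 ÷ 20.348 = 0.979388
Product < 1; profitable direction is GBP → ZAR → INR → NZD → GBP.

0.9794 (arbitrage exists)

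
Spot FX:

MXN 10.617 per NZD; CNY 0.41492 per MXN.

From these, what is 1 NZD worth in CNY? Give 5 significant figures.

1 NZD × 10.617 = 10.617 MXN
10.617 MXN × 0.41492 = 4.40521 CNY

NZD/CNY = 4.4052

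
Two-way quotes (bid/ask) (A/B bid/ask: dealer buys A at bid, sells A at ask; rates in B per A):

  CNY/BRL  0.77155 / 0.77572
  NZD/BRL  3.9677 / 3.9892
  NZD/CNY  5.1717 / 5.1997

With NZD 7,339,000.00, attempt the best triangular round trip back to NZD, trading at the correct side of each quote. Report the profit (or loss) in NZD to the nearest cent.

Best loop NZD → CNY → BRL → NZD:
NZD 7,339,000.00 × 5.1717 (sell NZD at bid) = CNY 37,955,106.30
CNY 37,955,106.30 × 0.77155 (sell CNY at bid) = BRL 29,284,262.27
BRL 29,284,262.27 ÷ 3.9892 (buy NZD at ask) = NZD 7,340,885.96

Net profit: NZD 1,885.96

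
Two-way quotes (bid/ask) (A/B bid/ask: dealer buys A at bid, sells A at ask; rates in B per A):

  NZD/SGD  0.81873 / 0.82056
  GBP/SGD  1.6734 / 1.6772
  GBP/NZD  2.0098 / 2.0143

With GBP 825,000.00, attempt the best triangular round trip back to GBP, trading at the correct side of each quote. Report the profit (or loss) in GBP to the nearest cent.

Net profit: GBP 10,255.26

Best loop GBP → SGD → NZD → GBP:
GBP 825,000.00 × 1.6734 (sell GBP at bid) = SGD 1,380,555.00
SGD 1,380,555.00 ÷ 0.82056 (buy NZD at ask) = NZD 1,682,454.67
NZD 1,682,454.67 ÷ 2.0143 (buy GBP at ask) = GBP 835,255.26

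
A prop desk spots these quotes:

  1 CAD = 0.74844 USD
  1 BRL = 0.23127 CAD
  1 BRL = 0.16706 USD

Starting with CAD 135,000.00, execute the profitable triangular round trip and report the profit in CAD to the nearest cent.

Profit: CAD 4,874.19

Profitable loop is CAD → USD → BRL → CAD:
CAD 135,000.00 × 0.74844 = USD 101,039.40
USD 101,039.40 ÷ 0.16706 = BRL 604,809.05
BRL 604,809.05 × 0.23127 = CAD 139,874.19
Profit = CAD 139,874.19 − CAD 135,000.00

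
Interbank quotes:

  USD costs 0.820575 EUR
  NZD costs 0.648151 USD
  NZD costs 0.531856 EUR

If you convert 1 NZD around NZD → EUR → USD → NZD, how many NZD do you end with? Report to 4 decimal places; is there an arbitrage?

Around NZD → EUR → USD → NZD: 1 × 0.531856 ÷ 0.820575 ÷ 0.648151 = 0.999999
Product ≈ 1 (deviation 0.000%, within rounding noise).

1.0000 (no arbitrage)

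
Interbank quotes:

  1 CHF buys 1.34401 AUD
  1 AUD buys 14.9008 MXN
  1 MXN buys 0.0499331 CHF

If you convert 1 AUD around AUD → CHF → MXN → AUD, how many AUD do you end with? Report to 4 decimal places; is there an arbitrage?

Around AUD → CHF → MXN → AUD: 1 ÷ 1.34401 ÷ 0.0499331 ÷ 14.9008 = 0.999999
Product ≈ 1 (deviation 0.000%, within rounding noise).

1.0000 (no arbitrage)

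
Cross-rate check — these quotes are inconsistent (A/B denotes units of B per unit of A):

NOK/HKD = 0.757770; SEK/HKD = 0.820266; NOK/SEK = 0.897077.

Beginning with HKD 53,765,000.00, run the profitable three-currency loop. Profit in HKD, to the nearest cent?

Profit: HKD 1,602,208.18

Profitable loop is HKD → SEK → NOK → HKD:
HKD 53,765,000.00 ÷ 0.820266 = SEK 65,545,810.75
SEK 65,545,810.75 ÷ 0.897077 = NOK 73,065,980.68
NOK 73,065,980.68 × 0.757770 = HKD 55,367,208.18
Profit = HKD 55,367,208.18 − HKD 53,765,000.00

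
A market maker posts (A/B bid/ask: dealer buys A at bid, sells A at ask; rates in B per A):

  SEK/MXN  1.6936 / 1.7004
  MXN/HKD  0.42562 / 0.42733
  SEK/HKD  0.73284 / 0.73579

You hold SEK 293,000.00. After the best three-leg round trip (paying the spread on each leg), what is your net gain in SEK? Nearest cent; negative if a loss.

Net profit: SEK 2,503.28

Best loop SEK → HKD → MXN → SEK:
SEK 293,000.00 × 0.73284 (sell SEK at bid) = HKD 214,722.12
HKD 214,722.12 ÷ 0.42733 (buy MXN at ask) = MXN 502,473.78
MXN 502,473.78 ÷ 1.7004 (buy SEK at ask) = SEK 295,503.28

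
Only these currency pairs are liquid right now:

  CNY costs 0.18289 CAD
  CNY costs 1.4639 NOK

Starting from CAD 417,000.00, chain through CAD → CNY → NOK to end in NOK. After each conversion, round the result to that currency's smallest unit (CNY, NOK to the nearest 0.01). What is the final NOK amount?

NOK 3,337,778.44

CAD 417,000.00 ÷ 0.18289 = CNY 2,280,059.05
CNY 2,280,059.05 × 1.4639 = NOK 3,337,778.44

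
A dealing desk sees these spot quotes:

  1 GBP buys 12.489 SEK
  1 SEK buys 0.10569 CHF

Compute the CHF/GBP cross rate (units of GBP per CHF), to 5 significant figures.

CHF/GBP = 0.75760

1 CHF ÷ 0.10569 = 9.46163 SEK
9.46163 SEK ÷ 12.489 = 0.757597 GBP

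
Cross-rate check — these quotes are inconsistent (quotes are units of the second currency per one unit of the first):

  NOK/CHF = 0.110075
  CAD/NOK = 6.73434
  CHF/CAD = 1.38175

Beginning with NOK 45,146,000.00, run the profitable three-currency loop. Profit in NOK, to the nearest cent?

Profitable loop is NOK → CHF → CAD → NOK:
NOK 45,146,000.00 × 0.110075 = CHF 4,969,445.95
CHF 4,969,445.95 × 1.38175 = CAD 6,866,531.94
CAD 6,866,531.94 × 6.73434 = NOK 46,241,560.71
Profit = NOK 46,241,560.71 − NOK 45,146,000.00

Profit: NOK 1,095,560.71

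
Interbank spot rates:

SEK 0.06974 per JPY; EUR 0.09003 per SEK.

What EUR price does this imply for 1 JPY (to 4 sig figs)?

1 JPY × 0.06974 = 0.06974 SEK
0.06974 SEK × 0.09003 = 0.00627869 EUR

JPY/EUR = 0.006279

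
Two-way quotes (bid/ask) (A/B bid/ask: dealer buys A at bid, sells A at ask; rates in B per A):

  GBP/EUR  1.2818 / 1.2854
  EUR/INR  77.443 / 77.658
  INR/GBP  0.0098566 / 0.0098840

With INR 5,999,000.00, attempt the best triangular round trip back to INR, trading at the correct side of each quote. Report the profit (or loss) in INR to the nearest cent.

Best loop INR → EUR → GBP → INR:
INR 5,999,000.00 ÷ 77.658 (buy EUR at ask) = EUR 77,248.96
EUR 77,248.96 ÷ 1.2854 (buy GBP at ask) = GBP 60,097.22
GBP 60,097.22 ÷ 0.0098840 (buy INR at ask) = INR 6,080,252.68

Net profit: INR 81,252.68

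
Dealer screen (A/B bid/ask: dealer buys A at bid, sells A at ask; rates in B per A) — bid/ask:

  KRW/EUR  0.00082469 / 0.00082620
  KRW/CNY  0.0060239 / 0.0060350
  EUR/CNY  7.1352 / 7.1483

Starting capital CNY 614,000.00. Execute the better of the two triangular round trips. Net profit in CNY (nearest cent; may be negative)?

Net profit: CNY 12,265.03

Best loop CNY → EUR → KRW → CNY:
CNY 614,000.00 ÷ 7.1483 (buy EUR at ask) = EUR 85,894.55
EUR 85,894.55 ÷ 0.00082620 (buy KRW at ask) = KRW 103,963,385
KRW 103,963,385 × 0.0060239 (sell KRW at bid) = CNY 626,265.03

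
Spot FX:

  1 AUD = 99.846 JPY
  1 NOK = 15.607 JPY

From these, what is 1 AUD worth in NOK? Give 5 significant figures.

1 AUD × 99.846 = 99.846 JPY
99.846 JPY ÷ 15.607 = 6.39751 NOK

AUD/NOK = 6.3975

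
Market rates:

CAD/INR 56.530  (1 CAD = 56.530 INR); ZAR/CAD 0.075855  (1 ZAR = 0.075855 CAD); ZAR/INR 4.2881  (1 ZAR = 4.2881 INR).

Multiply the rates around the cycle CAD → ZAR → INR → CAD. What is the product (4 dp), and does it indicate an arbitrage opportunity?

1.0000 (no arbitrage)

Around CAD → ZAR → INR → CAD: 1 ÷ 0.075855 × 4.2881 ÷ 56.530 = 1.000004
Product ≈ 1 (deviation 0.000%, within rounding noise).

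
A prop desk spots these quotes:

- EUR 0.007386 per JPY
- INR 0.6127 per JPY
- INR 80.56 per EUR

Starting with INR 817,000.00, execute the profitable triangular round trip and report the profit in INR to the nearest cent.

Profitable loop is INR → EUR → JPY → INR:
INR 817,000.00 ÷ 80.56 = EUR 10,141.51
EUR 10,141.51 ÷ 0.007386 = JPY 1,373,072
JPY 1,373,072 × 0.6127 = INR 841,281.18
Profit = INR 841,281.18 − INR 817,000.00

Profit: INR 24,281.18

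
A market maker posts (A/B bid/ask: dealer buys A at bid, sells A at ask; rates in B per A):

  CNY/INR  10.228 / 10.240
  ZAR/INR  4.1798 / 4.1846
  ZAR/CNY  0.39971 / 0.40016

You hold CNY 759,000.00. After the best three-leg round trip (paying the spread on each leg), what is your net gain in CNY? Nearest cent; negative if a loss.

Net profit: CNY 15,218.68

Best loop CNY → ZAR → INR → CNY:
CNY 759,000.00 ÷ 0.40016 (buy ZAR at ask) = ZAR 1,896,741.30
ZAR 1,896,741.30 × 4.1798 (sell ZAR at bid) = INR 7,927,999.30
INR 7,927,999.30 ÷ 10.240 (buy CNY at ask) = CNY 774,218.68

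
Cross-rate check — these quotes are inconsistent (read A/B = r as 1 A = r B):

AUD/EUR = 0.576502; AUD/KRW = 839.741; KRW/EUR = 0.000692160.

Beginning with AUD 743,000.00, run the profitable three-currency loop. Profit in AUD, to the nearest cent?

Profit: AUD 6,100.09

Profitable loop is AUD → KRW → EUR → AUD:
AUD 743,000.00 × 839.741 = KRW 623,927,563
KRW 623,927,563 × 0.000692160 = EUR 431,857.70
EUR 431,857.70 ÷ 0.576502 = AUD 749,100.09
Profit = AUD 749,100.09 − AUD 743,000.00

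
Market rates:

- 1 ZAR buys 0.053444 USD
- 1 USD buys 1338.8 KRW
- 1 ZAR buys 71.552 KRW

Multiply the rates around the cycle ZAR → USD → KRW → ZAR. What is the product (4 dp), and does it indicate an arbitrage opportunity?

Around ZAR → USD → KRW → ZAR: 1 × 0.053444 × 1338.8 ÷ 71.552 = 0.999984
Product ≈ 1 (deviation 0.002%, within rounding noise).

1.0000 (no arbitrage)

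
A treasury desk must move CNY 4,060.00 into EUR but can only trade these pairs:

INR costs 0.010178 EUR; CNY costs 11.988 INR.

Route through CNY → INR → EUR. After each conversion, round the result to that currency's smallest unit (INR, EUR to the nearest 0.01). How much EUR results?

CNY 4,060.00 × 11.988 = INR 48,671.28
INR 48,671.28 × 0.010178 = EUR 495.38

EUR 495.38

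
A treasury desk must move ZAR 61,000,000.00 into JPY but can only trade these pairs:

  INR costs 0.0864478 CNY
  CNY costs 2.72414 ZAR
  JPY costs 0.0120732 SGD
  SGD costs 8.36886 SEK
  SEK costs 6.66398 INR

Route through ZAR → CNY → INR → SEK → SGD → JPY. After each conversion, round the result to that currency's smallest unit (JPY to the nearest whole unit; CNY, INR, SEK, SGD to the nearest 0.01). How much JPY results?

JPY 384,701,681

ZAR 61,000,000.00 ÷ 2.72414 = CNY 22,392,388.06
CNY 22,392,388.06 ÷ 0.0864478 = INR 259,027,853.34
INR 259,027,853.34 ÷ 6.66398 = SEK 38,869,842.55
SEK 38,869,842.55 ÷ 8.36886 = SGD 4,644,580.33
SGD 4,644,580.33 ÷ 0.0120732 = JPY 384,701,681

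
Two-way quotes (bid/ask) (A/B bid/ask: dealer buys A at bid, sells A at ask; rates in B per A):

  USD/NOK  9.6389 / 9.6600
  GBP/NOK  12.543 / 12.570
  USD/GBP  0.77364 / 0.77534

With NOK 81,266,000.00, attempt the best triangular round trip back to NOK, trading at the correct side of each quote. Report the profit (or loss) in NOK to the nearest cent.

Best loop NOK → USD → GBP → NOK:
NOK 81,266,000.00 ÷ 9.6600 (buy USD at ask) = USD 8,412,629.40
USD 8,412,629.40 × 0.77364 (sell USD at bid) = GBP 6,508,346.61
GBP 6,508,346.61 × 12.543 (sell GBP at bid) = NOK 81,634,191.51

Net profit: NOK 368,191.51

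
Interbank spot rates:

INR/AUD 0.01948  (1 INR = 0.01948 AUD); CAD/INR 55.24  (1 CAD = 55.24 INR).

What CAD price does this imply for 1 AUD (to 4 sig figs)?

1 AUD ÷ 0.01948 = 51.3347 INR
51.3347 INR ÷ 55.24 = 0.929303 CAD

AUD/CAD = 0.9293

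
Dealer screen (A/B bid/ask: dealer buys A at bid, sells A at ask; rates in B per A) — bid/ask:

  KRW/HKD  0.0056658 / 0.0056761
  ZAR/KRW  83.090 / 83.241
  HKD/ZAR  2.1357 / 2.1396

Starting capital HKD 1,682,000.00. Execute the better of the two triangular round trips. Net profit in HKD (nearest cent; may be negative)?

Best loop HKD → ZAR → KRW → HKD:
HKD 1,682,000.00 × 2.1357 (sell HKD at bid) = ZAR 3,592,247.40
ZAR 3,592,247.40 × 83.090 (sell ZAR at bid) = KRW 298,479,836
KRW 298,479,836 × 0.0056658 (sell KRW at bid) = HKD 1,691,127.06

Net profit: HKD 9,127.06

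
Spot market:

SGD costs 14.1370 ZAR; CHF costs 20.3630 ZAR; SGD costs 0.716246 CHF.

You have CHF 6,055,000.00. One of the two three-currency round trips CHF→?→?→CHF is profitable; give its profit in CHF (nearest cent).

Profit: CHF 191,846.87

Profitable loop is CHF → ZAR → SGD → CHF:
CHF 6,055,000.00 × 20.3630 = ZAR 123,297,965.00
ZAR 123,297,965.00 ÷ 14.1370 = SGD 8,721,649.93
SGD 8,721,649.93 × 0.716246 = CHF 6,246,846.87
Profit = CHF 6,246,846.87 − CHF 6,055,000.00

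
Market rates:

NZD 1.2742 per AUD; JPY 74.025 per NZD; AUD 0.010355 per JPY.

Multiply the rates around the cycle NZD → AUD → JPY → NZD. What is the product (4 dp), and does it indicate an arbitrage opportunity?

Around NZD → AUD → JPY → NZD: 1 ÷ 1.2742 ÷ 0.010355 ÷ 74.025 = 1.023844
Product > 1; profitable direction is NZD → AUD → JPY → NZD.

1.0238 (arbitrage exists)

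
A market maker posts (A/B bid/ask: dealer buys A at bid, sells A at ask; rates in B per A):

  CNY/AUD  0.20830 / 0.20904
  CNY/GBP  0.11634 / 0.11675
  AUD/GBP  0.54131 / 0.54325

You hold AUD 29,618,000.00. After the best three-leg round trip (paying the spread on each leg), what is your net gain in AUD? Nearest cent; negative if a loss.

Best loop AUD → CNY → GBP → AUD:
AUD 29,618,000.00 ÷ 0.20904 (buy CNY at ask) = CNY 141,685,801.76
CNY 141,685,801.76 × 0.11634 (sell CNY at bid) = GBP 16,483,726.18
GBP 16,483,726.18 ÷ 0.54325 (buy AUD at ask) = AUD 30,342,800.14

Net profit: AUD 724,800.14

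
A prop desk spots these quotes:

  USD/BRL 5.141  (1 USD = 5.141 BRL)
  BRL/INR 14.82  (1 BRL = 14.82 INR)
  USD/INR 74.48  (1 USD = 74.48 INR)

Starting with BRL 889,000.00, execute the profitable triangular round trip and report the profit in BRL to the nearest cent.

Profit: BRL 20,406.18

Profitable loop is BRL → INR → USD → BRL:
BRL 889,000.00 × 14.82 = INR 13,174,980.00
INR 13,174,980.00 ÷ 74.48 = USD 176,892.86
USD 176,892.86 × 5.141 = BRL 909,406.18
Profit = BRL 909,406.18 − BRL 889,000.00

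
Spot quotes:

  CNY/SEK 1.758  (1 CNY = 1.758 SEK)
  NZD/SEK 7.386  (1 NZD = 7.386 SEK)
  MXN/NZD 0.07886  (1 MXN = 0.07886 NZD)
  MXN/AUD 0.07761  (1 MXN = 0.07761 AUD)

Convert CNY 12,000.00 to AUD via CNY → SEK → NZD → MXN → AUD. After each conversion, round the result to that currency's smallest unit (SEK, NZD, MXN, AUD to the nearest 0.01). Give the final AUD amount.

AUD 2,810.94

CNY 12,000.00 × 1.758 = SEK 21,096.00
SEK 21,096.00 ÷ 7.386 = NZD 2,856.21
NZD 2,856.21 ÷ 0.07886 = MXN 36,218.74
MXN 36,218.74 × 0.07761 = AUD 2,810.94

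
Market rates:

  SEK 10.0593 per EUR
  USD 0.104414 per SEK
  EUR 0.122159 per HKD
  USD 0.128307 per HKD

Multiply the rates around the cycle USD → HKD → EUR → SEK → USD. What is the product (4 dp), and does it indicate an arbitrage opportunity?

Around USD → HKD → EUR → SEK → USD: 1 ÷ 0.128307 × 0.122159 × 10.0593 × 0.104414 = 1.000004
Product ≈ 1 (deviation 0.000%, within rounding noise).

1.0000 (no arbitrage)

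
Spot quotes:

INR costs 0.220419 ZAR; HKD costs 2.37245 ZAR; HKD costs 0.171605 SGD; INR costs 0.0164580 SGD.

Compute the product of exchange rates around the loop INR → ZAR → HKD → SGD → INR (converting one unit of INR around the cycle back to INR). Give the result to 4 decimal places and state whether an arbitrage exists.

Around INR → ZAR → HKD → SGD → INR: 1 × 0.220419 ÷ 2.37245 × 0.171605 ÷ 0.0164580 = 0.968735
Product < 1; profitable direction is INR → SGD → HKD → ZAR → INR.

0.9687 (arbitrage exists)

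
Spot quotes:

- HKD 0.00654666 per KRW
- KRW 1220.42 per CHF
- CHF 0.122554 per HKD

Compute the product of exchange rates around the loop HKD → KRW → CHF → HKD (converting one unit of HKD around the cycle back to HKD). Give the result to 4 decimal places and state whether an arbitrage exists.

1.0213 (arbitrage exists)

Around HKD → KRW → CHF → HKD: 1 ÷ 0.00654666 ÷ 1220.42 ÷ 0.122554 = 1.021277
Product > 1; profitable direction is HKD → KRW → CHF → HKD.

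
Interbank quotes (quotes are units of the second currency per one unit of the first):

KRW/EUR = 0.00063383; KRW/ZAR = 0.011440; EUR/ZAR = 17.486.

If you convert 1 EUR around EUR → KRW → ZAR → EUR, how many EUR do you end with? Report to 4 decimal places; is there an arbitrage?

Around EUR → KRW → ZAR → EUR: 1 ÷ 0.00063383 × 0.011440 ÷ 17.486 = 1.032197
Product > 1; profitable direction is EUR → KRW → ZAR → EUR.

1.0322 (arbitrage exists)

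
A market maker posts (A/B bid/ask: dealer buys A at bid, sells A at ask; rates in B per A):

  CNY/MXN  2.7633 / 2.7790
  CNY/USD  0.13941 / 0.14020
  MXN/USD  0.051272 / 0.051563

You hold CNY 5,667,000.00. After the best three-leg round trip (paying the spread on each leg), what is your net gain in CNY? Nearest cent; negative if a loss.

Best loop CNY → MXN → USD → CNY:
CNY 5,667,000.00 × 2.7633 (sell CNY at bid) = MXN 15,659,621.10
MXN 15,659,621.10 × 0.051272 (sell MXN at bid) = USD 802,900.09
USD 802,900.09 ÷ 0.14020 (buy CNY at ask) = CNY 5,726,819.49

Net profit: CNY 59,819.49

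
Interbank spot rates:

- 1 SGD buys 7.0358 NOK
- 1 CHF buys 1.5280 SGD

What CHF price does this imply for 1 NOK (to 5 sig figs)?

NOK/CHF = 0.093017

1 NOK ÷ 7.0358 = 0.14213 SGD
0.14213 SGD ÷ 1.5280 = 0.0930172 CHF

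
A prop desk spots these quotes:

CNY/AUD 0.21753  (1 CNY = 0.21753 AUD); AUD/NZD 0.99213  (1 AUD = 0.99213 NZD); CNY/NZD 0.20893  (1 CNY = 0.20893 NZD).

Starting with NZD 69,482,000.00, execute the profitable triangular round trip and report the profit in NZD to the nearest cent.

Profitable loop is NZD → CNY → AUD → NZD:
NZD 69,482,000.00 ÷ 0.20893 = CNY 332,561,144.88
CNY 332,561,144.88 × 0.21753 = AUD 72,342,025.85
AUD 72,342,025.85 × 0.99213 = NZD 71,772,694.10
Profit = NZD 71,772,694.10 − NZD 69,482,000.00

Profit: NZD 2,290,694.10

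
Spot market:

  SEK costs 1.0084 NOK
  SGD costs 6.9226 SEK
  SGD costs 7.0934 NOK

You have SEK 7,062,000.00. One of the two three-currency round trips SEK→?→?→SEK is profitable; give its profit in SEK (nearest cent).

Profit: SEK 113,961.31

Profitable loop is SEK → SGD → NOK → SEK:
SEK 7,062,000.00 ÷ 6.9226 = SGD 1,020,136.94
SGD 1,020,136.94 × 7.0934 = NOK 7,236,239.39
NOK 7,236,239.39 ÷ 1.0084 = SEK 7,175,961.31
Profit = SEK 7,175,961.31 − SEK 7,062,000.00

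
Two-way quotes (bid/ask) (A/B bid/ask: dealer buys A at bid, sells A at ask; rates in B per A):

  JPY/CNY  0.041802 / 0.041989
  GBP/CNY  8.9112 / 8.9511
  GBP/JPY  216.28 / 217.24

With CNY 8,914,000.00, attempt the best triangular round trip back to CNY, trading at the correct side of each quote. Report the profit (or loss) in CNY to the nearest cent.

Net profit: CNY 89,464.21

Best loop CNY → GBP → JPY → CNY:
CNY 8,914,000.00 ÷ 8.9511 (buy GBP at ask) = GBP 995,855.26
GBP 995,855.26 × 216.28 (sell GBP at bid) = JPY 215,383,575
JPY 215,383,575 × 0.041802 (sell JPY at bid) = CNY 9,003,464.21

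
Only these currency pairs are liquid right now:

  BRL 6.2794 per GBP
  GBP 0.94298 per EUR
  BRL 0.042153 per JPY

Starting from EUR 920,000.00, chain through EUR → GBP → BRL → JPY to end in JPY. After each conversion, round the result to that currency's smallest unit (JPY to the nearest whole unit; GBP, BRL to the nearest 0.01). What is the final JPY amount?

JPY 129,234,947

EUR 920,000.00 × 0.94298 = GBP 867,541.60
GBP 867,541.60 × 6.2794 = BRL 5,447,640.72
BRL 5,447,640.72 ÷ 0.042153 = JPY 129,234,947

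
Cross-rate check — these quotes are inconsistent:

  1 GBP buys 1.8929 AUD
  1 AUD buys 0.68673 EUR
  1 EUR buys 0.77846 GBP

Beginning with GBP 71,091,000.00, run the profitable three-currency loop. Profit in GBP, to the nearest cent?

Profitable loop is GBP → AUD → EUR → GBP:
GBP 71,091,000.00 × 1.8929 = AUD 134,568,153.90
AUD 134,568,153.90 × 0.68673 = EUR 92,411,988.33
EUR 92,411,988.33 × 0.77846 = GBP 71,939,036.43
Profit = GBP 71,939,036.43 − GBP 71,091,000.00

Profit: GBP 848,036.43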